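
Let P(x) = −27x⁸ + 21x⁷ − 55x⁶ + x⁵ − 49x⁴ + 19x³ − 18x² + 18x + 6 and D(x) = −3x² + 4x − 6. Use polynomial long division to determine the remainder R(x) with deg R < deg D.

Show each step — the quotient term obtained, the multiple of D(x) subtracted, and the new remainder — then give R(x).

Step 1: lead(−27x⁸ + 21x⁷ − 55x⁶ + x⁵ − 49x⁴ + 19x³ − 18x² + 18x + 6) ÷ lead(D) = −27x⁸ ÷ −3x² = 9x⁶. Subtract (9x⁶)·D = −27x⁸ + 36x⁷ − 54x⁶. Remainder: −15x⁷ − x⁶ + x⁵ − 49x⁴ + 19x³ − 18x² + 18x + 6.
Step 2: lead(−15x⁷ − x⁶ + x⁵ − 49x⁴ + 19x³ − 18x² + 18x + 6) ÷ lead(D) = −15x⁷ ÷ −3x² = 5x⁵. Subtract (5x⁵)·D = −15x⁷ + 20x⁶ − 30x⁵. Remainder: −21x⁶ + 31x⁵ − 49x⁴ + 19x³ − 18x² + 18x + 6.
Step 3: lead(−21x⁶ + 31x⁵ − 49x⁴ + 19x³ − 18x² + 18x + 6) ÷ lead(D) = −21x⁶ ÷ −3x² = 7x⁴. Subtract (7x⁴)·D = −21x⁶ + 28x⁵ − 42x⁴. Remainder: 3x⁵ − 7x⁴ + 19x³ − 18x² + 18x + 6.
Step 4: lead(3x⁵ − 7x⁴ + 19x³ − 18x² + 18x + 6) ÷ lead(D) = 3x⁵ ÷ −3x² = −x³. Subtract (−x³)·D = 3x⁵ − 4x⁴ + 6x³. Remainder: −3x⁴ + 13x³ − 18x² + 18x + 6.
Step 5: lead(−3x⁴ + 13x³ − 18x² + 18x + 6) ÷ lead(D) = −3x⁴ ÷ −3x² = x². Subtract (x²)·D = −3x⁴ + 4x³ − 6x². Remainder: 9x³ − 12x² + 18x + 6.
Step 6: lead(9x³ − 12x² + 18x + 6) ÷ lead(D) = 9x³ ÷ −3x² = −3x. Subtract (−3x)·D = 9x³ − 12x² + 18x. Remainder: 6.

R(x) = 6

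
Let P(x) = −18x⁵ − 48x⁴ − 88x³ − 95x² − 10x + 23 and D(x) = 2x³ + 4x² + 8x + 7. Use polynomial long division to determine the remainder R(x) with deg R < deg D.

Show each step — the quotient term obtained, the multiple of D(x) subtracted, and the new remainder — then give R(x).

R(x) = −5

Step 1: lead(−18x⁵ − 48x⁴ − 88x³ − 95x² − 10x + 23) ÷ lead(D) = −18x⁵ ÷ 2x³ = −9x². Subtract (−9x²)·D = −18x⁵ − 36x⁴ − 72x³ − 63x². Remainder: −12x⁴ − 16x³ − 32x² − 10x + 23.
Step 2: lead(−12x⁴ − 16x³ − 32x² − 10x + 23) ÷ lead(D) = −12x⁴ ÷ 2x³ = −6x. Subtract (−6x)·D = −12x⁴ − 24x³ − 48x² − 42x. Remainder: 8x³ + 16x² + 32x + 23.
Step 3: lead(8x³ + 16x² + 32x + 23) ÷ lead(D) = 8x³ ÷ 2x³ = 4. Subtract (4)·D = 8x³ + 16x² + 32x + 28. Remainder: −5.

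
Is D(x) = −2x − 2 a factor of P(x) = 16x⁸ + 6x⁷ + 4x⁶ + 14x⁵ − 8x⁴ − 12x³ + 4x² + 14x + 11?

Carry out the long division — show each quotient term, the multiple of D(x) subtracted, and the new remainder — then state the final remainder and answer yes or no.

R(x) = 5, so D(x) is not a factor of P(x). no

Step 1: lead(16x⁸ + 6x⁷ + 4x⁶ + 14x⁵ − 8x⁴ − 12x³ + 4x² + 14x + 11) ÷ lead(D) = 16x⁸ ÷ −2x = −8x⁷. Subtract (−8x⁷)·D = 16x⁸ + 16x⁷. Remainder: −10x⁷ + 4x⁶ + 14x⁵ − 8x⁴ − 12x³ + 4x² + 14x + 11.
Step 2: lead(−10x⁷ + 4x⁶ + 14x⁵ − 8x⁴ − 12x³ + 4x² + 14x + 11) ÷ lead(D) = −10x⁷ ÷ −2x = 5x⁶. Subtract (5x⁶)·D = −10x⁷ − 10x⁶. Remainder: 14x⁶ + 14x⁵ − 8x⁴ − 12x³ + 4x² + 14x + 11.
Step 3: lead(14x⁶ + 14x⁵ − 8x⁴ − 12x³ + 4x² + 14x + 11) ÷ lead(D) = 14x⁶ ÷ −2x = −7x⁵. Subtract (−7x⁵)·D = 14x⁶ + 14x⁵. Remainder: −8x⁴ − 12x³ + 4x² + 14x + 11.
Step 4: lead(−8x⁴ − 12x³ + 4x² + 14x + 11) ÷ lead(D) = −8x⁴ ÷ −2x = 4x³. Subtract (4x³)·D = −8x⁴ − 8x³. Remainder: −4x³ + 4x² + 14x + 11.
Step 5: lead(−4x³ + 4x² + 14x + 11) ÷ lead(D) = −4x³ ÷ −2x = 2x². Subtract (2x²)·D = −4x³ − 4x². Remainder: 8x² + 14x + 11.
Step 6: lead(8x² + 14x + 11) ÷ lead(D) = 8x² ÷ −2x = −4x. Subtract (−4x)·D = 8x² + 8x. Remainder: 6x + 11.
Step 7: lead(6x + 11) ÷ lead(D) = 6x ÷ −2x = −3. Subtract (−3)·D = 6x + 6. Remainder: 5.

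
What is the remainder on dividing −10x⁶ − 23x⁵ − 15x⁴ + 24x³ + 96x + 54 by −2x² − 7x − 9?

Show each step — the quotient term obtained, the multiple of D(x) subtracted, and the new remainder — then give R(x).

R(x) = 0

Step 1: lead(−10x⁶ − 23x⁵ − 15x⁴ + 24x³ + 96x + 54) ÷ lead(D) = −10x⁶ ÷ −2x² = 5x⁴. Subtract (5x⁴)·D = −10x⁶ − 35x⁵ − 45x⁴. Remainder: 12x⁵ + 30x⁴ + 24x³ + 96x + 54.
Step 2: lead(12x⁵ + 30x⁴ + 24x³ + 96x + 54) ÷ lead(D) = 12x⁵ ÷ −2x² = −6x³. Subtract (−6x³)·D = 12x⁵ + 42x⁴ + 54x³. Remainder: −12x⁴ − 30x³ + 96x + 54.
Step 3: lead(−12x⁴ − 30x³ + 96x + 54) ÷ lead(D) = −12x⁴ ÷ −2x² = 6x². Subtract (6x²)·D = −12x⁴ − 42x³ − 54x². Remainder: 12x³ + 54x² + 96x + 54.
Step 4: lead(12x³ + 54x² + 96x + 54) ÷ lead(D) = 12x³ ÷ −2x² = −6x. Subtract (−6x)·D = 12x³ + 42x² + 54x. Remainder: 12x² + 42x + 54.
Step 5: lead(12x² + 42x + 54) ÷ lead(D) = 12x² ÷ −2x² = −6. Subtract (−6)·D = 12x² + 42x + 54. Remainder: 0.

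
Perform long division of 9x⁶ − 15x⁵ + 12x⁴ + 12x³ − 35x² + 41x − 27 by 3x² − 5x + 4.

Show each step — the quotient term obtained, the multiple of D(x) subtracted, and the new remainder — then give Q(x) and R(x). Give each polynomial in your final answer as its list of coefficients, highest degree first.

Step 1: lead(9x⁶ − 15x⁵ + 12x⁴ + 12x³ − 35x² + 41x − 27) ÷ lead(D) = 9x⁶ ÷ 3x² = 3x⁴. Subtract (3x⁴)·D = 9x⁶ − 15x⁵ + 12x⁴. Remainder: 12x³ − 35x² + 41x − 27.
Step 2: lead(12x³ − 35x² + 41x − 27) ÷ lead(D) = 12x³ ÷ 3x² = 4x. Subtract (4x)·D = 12x³ − 20x² + 16x. Remainder: −15x² + 25x − 27.
Step 3: lead(−15x² + 25x − 27) ÷ lead(D) = −15x² ÷ 3x² = −5. Subtract (−5)·D = −15x² + 25x − 20. Remainder: −7.

Q = [3, 0, 0, 4, -5]; R = [-7]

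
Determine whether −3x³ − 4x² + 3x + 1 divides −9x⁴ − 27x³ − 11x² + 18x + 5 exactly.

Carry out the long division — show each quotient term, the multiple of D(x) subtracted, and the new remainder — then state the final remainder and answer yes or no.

R(x) = 0, so D(x) is a factor of P(x). yes

Step 1: lead(−9x⁴ − 27x³ − 11x² + 18x + 5) ÷ lead(D) = −9x⁴ ÷ −3x³ = 3x. Subtract (3x)·D = −9x⁴ − 12x³ + 9x² + 3x. Remainder: −15x³ − 20x² + 15x + 5.
Step 2: lead(−15x³ − 20x² + 15x + 5) ÷ lead(D) = −15x³ ÷ −3x³ = 5. Subtract (5)·D = −15x³ − 20x² + 15x + 5. Remainder: 0.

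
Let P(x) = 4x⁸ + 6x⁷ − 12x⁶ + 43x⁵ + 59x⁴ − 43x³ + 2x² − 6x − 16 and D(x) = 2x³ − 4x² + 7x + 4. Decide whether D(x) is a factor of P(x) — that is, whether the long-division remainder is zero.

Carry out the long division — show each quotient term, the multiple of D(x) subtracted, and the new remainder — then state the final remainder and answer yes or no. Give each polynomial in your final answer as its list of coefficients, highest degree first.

R = [-8], so D(x) is not a factor of P(x). no

Step 1: lead(4x⁸ + 6x⁷ − 12x⁶ + 43x⁵ + 59x⁴ − 43x³ + 2x² − 6x − 16) ÷ lead(D) = 4x⁸ ÷ 2x³ = 2x⁵. Subtract (2x⁵)·D = 4x⁸ − 8x⁷ + 14x⁶ + 8x⁵. Remainder: 14x⁷ − 26x⁶ + 35x⁵ + 59x⁴ − 43x³ + 2x² − 6x − 16.
Step 2: lead(14x⁷ − 26x⁶ + 35x⁵ + 59x⁴ − 43x³ + 2x² − 6x − 16) ÷ lead(D) = 14x⁷ ÷ 2x³ = 7x⁴. Subtract (7x⁴)·D = 14x⁷ − 28x⁶ + 49x⁵ + 28x⁴. Remainder: 2x⁶ − 14x⁵ + 31x⁴ − 43x³ + 2x² − 6x − 16.
Step 3: lead(2x⁶ − 14x⁵ + 31x⁴ − 43x³ + 2x² − 6x − 16) ÷ lead(D) = 2x⁶ ÷ 2x³ = x³. Subtract (x³)·D = 2x⁶ − 4x⁵ + 7x⁴ + 4x³. Remainder: −10x⁵ + 24x⁴ − 47x³ + 2x² − 6x − 16.
Step 4: lead(−10x⁵ + 24x⁴ − 47x³ + 2x² − 6x − 16) ÷ lead(D) = −10x⁵ ÷ 2x³ = −5x². Subtract (−5x²)·D = −10x⁵ + 20x⁴ − 35x³ − 20x². Remainder: 4x⁴ − 12x³ + 22x² − 6x − 16.
Step 5: lead(4x⁴ − 12x³ + 22x² − 6x − 16) ÷ lead(D) = 4x⁴ ÷ 2x³ = 2x. Subtract (2x)·D = 4x⁴ − 8x³ + 14x² + 8x. Remainder: −4x³ + 8x² − 14x − 16.
Step 6: lead(−4x³ + 8x² − 14x − 16) ÷ lead(D) = −4x³ ÷ 2x³ = −2. Subtract (−2)·D = −4x³ + 8x² − 14x − 8. Remainder: −8.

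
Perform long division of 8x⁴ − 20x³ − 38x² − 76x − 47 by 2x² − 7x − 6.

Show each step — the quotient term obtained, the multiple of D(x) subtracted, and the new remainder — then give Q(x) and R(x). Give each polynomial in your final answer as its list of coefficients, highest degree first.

Q = [4, 4, 7]; R = [-3, -5]

Step 1: lead(8x⁴ − 20x³ − 38x² − 76x − 47) ÷ lead(D) = 8x⁴ ÷ 2x² = 4x². Subtract (4x²)·D = 8x⁴ − 28x³ − 24x². Remainder: 8x³ − 14x² − 76x − 47.
Step 2: lead(8x³ − 14x² − 76x − 47) ÷ lead(D) = 8x³ ÷ 2x² = 4x. Subtract (4x)·D = 8x³ − 28x² − 24x. Remainder: 14x² − 52x − 47.
Step 3: lead(14x² − 52x − 47) ÷ lead(D) = 14x² ÷ 2x² = 7. Subtract (7)·D = 14x² − 49x − 42. Remainder: −3x − 5.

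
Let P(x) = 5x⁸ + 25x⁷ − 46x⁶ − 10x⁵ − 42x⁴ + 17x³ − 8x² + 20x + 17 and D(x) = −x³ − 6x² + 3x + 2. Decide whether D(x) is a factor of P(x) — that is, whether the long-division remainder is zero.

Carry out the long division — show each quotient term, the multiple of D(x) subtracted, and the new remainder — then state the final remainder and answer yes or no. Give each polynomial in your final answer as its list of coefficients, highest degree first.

R = [7, 0, 5], so D(x) is not a factor of P(x). no

Step 1: lead(5x⁸ + 25x⁷ − 46x⁶ − 10x⁵ − 42x⁴ + 17x³ − 8x² + 20x + 17) ÷ lead(D) = 5x⁸ ÷ −x³ = −5x⁵. Subtract (−5x⁵)·D = 5x⁸ + 30x⁷ − 15x⁶ − 10x⁵. Remainder: −5x⁷ − 31x⁶ − 42x⁴ + 17x³ − 8x² + 20x + 17.
Step 2: lead(−5x⁷ − 31x⁶ − 42x⁴ + 17x³ − 8x² + 20x + 17) ÷ lead(D) = −5x⁷ ÷ −x³ = 5x⁴. Subtract (5x⁴)·D = −5x⁷ − 30x⁶ + 15x⁵ + 10x⁴. Remainder: −x⁶ − 15x⁵ − 52x⁴ + 17x³ − 8x² + 20x + 17.
Step 3: lead(−x⁶ − 15x⁵ − 52x⁴ + 17x³ − 8x² + 20x + 17) ÷ lead(D) = −x⁶ ÷ −x³ = x³. Subtract (x³)·D = −x⁶ − 6x⁵ + 3x⁴ + 2x³. Remainder: −9x⁵ − 55x⁴ + 15x³ − 8x² + 20x + 17.
Step 4: lead(−9x⁵ − 55x⁴ + 15x³ − 8x² + 20x + 17) ÷ lead(D) = −9x⁵ ÷ −x³ = 9x². Subtract (9x²)·D = −9x⁵ − 54x⁴ + 27x³ + 18x². Remainder: −x⁴ − 12x³ − 26x² + 20x + 17.
Step 5: lead(−x⁴ − 12x³ − 26x² + 20x + 17) ÷ lead(D) = −x⁴ ÷ −x³ = x. Subtract (x)·D = −x⁴ − 6x³ + 3x² + 2x. Remainder: −6x³ − 29x² + 18x + 17.
Step 6: lead(−6x³ − 29x² + 18x + 17) ÷ lead(D) = −6x³ ÷ −x³ = 6. Subtract (6)·D = −6x³ − 36x² + 18x + 12. Remainder: 7x² + 5.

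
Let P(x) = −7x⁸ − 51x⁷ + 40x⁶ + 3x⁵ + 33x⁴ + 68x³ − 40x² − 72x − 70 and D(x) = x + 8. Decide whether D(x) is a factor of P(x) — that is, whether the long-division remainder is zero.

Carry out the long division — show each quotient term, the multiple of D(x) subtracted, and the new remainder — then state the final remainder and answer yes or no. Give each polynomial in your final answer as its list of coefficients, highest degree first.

R = [-6], so D(x) is not a factor of P(x). no

Step 1: lead(−7x⁸ − 51x⁷ + 40x⁶ + 3x⁵ + 33x⁴ + 68x³ − 40x² − 72x − 70) ÷ lead(D) = −7x⁸ ÷ x = −7x⁷. Subtract (−7x⁷)·D = −7x⁸ − 56x⁷. Remainder: 5x⁷ + 40x⁶ + 3x⁵ + 33x⁴ + 68x³ − 40x² − 72x − 70.
Step 2: lead(5x⁷ + 40x⁶ + 3x⁵ + 33x⁴ + 68x³ − 40x² − 72x − 70) ÷ lead(D) = 5x⁷ ÷ x = 5x⁶. Subtract (5x⁶)·D = 5x⁷ + 40x⁶. Remainder: 3x⁵ + 33x⁴ + 68x³ − 40x² − 72x − 70.
Step 3: lead(3x⁵ + 33x⁴ + 68x³ − 40x² − 72x − 70) ÷ lead(D) = 3x⁵ ÷ x = 3x⁴. Subtract (3x⁴)·D = 3x⁵ + 24x⁴. Remainder: 9x⁴ + 68x³ − 40x² − 72x − 70.
Step 4: lead(9x⁴ + 68x³ − 40x² − 72x − 70) ÷ lead(D) = 9x⁴ ÷ x = 9x³. Subtract (9x³)·D = 9x⁴ + 72x³. Remainder: −4x³ − 40x² − 72x − 70.
Step 5: lead(−4x³ − 40x² − 72x − 70) ÷ lead(D) = −4x³ ÷ x = −4x². Subtract (−4x²)·D = −4x³ − 32x². Remainder: −8x² − 72x − 70.
Step 6: lead(−8x² − 72x − 70) ÷ lead(D) = −8x² ÷ x = −8x. Subtract (−8x)·D = −8x² − 64x. Remainder: −8x − 70.
Step 7: lead(−8x − 70) ÷ lead(D) = −8x ÷ x = −8. Subtract (−8)·D = −8x − 64. Remainder: −6.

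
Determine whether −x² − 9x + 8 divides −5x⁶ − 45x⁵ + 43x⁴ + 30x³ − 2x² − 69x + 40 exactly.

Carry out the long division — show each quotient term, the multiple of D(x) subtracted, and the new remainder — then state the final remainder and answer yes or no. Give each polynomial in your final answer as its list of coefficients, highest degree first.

Step 1: lead(−5x⁶ − 45x⁵ + 43x⁴ + 30x³ − 2x² − 69x + 40) ÷ lead(D) = −5x⁶ ÷ −x² = 5x⁴. Subtract (5x⁴)·D = −5x⁶ − 45x⁵ + 40x⁴. Remainder: 3x⁴ + 30x³ − 2x² − 69x + 40.
Step 2: lead(3x⁴ + 30x³ − 2x² − 69x + 40) ÷ lead(D) = 3x⁴ ÷ −x² = −3x². Subtract (−3x²)·D = 3x⁴ + 27x³ − 24x². Remainder: 3x³ + 22x² − 69x + 40.
Step 3: lead(3x³ + 22x² − 69x + 40) ÷ lead(D) = 3x³ ÷ −x² = −3x. Subtract (−3x)·D = 3x³ + 27x² − 24x. Remainder: −5x² − 45x + 40.
Step 4: lead(−5x² − 45x + 40) ÷ lead(D) = −5x² ÷ −x² = 5. Subtract (5)·D = −5x² − 45x + 40. Remainder: 0.

R = [0], so D(x) is a factor of P(x). yes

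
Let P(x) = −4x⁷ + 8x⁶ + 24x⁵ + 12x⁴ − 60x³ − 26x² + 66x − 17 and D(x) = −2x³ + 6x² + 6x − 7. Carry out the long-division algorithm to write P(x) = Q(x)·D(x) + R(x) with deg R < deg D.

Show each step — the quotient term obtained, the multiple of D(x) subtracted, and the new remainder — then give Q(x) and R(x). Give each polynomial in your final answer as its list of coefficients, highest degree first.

Step 1: lead(−4x⁷ + 8x⁶ + 24x⁵ + 12x⁴ − 60x³ − 26x² + 66x − 17) ÷ lead(D) = −4x⁷ ÷ −2x³ = 2x⁴. Subtract (2x⁴)·D = −4x⁷ + 12x⁶ + 12x⁵ − 14x⁴. Remainder: −4x⁶ + 12x⁵ + 26x⁴ − 60x³ − 26x² + 66x − 17.
Step 2: lead(−4x⁶ + 12x⁵ + 26x⁴ − 60x³ − 26x² + 66x − 17) ÷ lead(D) = −4x⁶ ÷ −2x³ = 2x³. Subtract (2x³)·D = −4x⁶ + 12x⁵ + 12x⁴ − 14x³. Remainder: 14x⁴ − 46x³ − 26x² + 66x − 17.
Step 3: lead(14x⁴ − 46x³ − 26x² + 66x − 17) ÷ lead(D) = 14x⁴ ÷ −2x³ = −7x. Subtract (−7x)·D = 14x⁴ − 42x³ − 42x² + 49x. Remainder: −4x³ + 16x² + 17x − 17.
Step 4: lead(−4x³ + 16x² + 17x − 17) ÷ lead(D) = −4x³ ÷ −2x³ = 2. Subtract (2)·D = −4x³ + 12x² + 12x − 14. Remainder: 4x² + 5x − 3.

Q = [2, 2, 0, -7, 2]; R = [4, 5, -3]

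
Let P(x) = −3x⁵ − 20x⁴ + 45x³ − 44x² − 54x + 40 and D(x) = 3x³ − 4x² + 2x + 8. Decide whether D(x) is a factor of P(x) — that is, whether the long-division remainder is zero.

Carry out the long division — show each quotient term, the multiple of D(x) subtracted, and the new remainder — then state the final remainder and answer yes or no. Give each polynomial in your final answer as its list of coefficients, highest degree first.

R = [0], so D(x) is a factor of P(x). yes

Step 1: lead(−3x⁵ − 20x⁴ + 45x³ − 44x² − 54x + 40) ÷ lead(D) = −3x⁵ ÷ 3x³ = −x². Subtract (−x²)·D = −3x⁵ + 4x⁴ − 2x³ − 8x². Remainder: −24x⁴ + 47x³ − 36x² − 54x + 40.
Step 2: lead(−24x⁴ + 47x³ − 36x² − 54x + 40) ÷ lead(D) = −24x⁴ ÷ 3x³ = −8x. Subtract (−8x)·D = −24x⁴ + 32x³ − 16x² − 64x. Remainder: 15x³ − 20x² + 10x + 40.
Step 3: lead(15x³ − 20x² + 10x + 40) ÷ lead(D) = 15x³ ÷ 3x³ = 5. Subtract (5)·D = 15x³ − 20x² + 10x + 40. Remainder: 0.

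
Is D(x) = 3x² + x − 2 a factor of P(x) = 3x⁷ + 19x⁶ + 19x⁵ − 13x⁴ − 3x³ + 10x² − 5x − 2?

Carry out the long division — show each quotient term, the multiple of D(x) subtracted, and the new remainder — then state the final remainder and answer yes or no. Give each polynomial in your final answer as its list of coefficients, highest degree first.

R = [0], so D(x) is a factor of P(x). yes

Step 1: lead(3x⁷ + 19x⁶ + 19x⁵ − 13x⁴ − 3x³ + 10x² − 5x − 2) ÷ lead(D) = 3x⁷ ÷ 3x² = x⁵. Subtract (x⁵)·D = 3x⁷ + x⁶ − 2x⁵. Remainder: 18x⁶ + 21x⁵ − 13x⁴ − 3x³ + 10x² − 5x − 2.
Step 2: lead(18x⁶ + 21x⁵ − 13x⁴ − 3x³ + 10x² − 5x − 2) ÷ lead(D) = 18x⁶ ÷ 3x² = 6x⁴. Subtract (6x⁴)·D = 18x⁶ + 6x⁵ − 12x⁴. Remainder: 15x⁵ − x⁴ − 3x³ + 10x² − 5x − 2.
Step 3: lead(15x⁵ − x⁴ − 3x³ + 10x² − 5x − 2) ÷ lead(D) = 15x⁵ ÷ 3x² = 5x³. Subtract (5x³)·D = 15x⁵ + 5x⁴ − 10x³. Remainder: −6x⁴ + 7x³ + 10x² − 5x − 2.
Step 4: lead(−6x⁴ + 7x³ + 10x² − 5x − 2) ÷ lead(D) = −6x⁴ ÷ 3x² = −2x². Subtract (−2x²)·D = −6x⁴ − 2x³ + 4x². Remainder: 9x³ + 6x² − 5x − 2.
Step 5: lead(9x³ + 6x² − 5x − 2) ÷ lead(D) = 9x³ ÷ 3x² = 3x. Subtract (3x)·D = 9x³ + 3x² − 6x. Remainder: 3x² + x − 2.
Step 6: lead(3x² + x − 2) ÷ lead(D) = 3x² ÷ 3x² = 1. Subtract (1)·D = 3x² + x − 2. Remainder: 0.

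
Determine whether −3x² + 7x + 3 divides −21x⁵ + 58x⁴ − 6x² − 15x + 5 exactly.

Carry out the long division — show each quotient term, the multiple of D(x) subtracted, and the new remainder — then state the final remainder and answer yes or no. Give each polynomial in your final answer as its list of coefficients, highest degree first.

R = [-8, 8], so D(x) is not a factor of P(x). no

Step 1: lead(−21x⁵ + 58x⁴ − 6x² − 15x + 5) ÷ lead(D) = −21x⁵ ÷ −3x² = 7x³. Subtract (7x³)·D = −21x⁵ + 49x⁴ + 21x³. Remainder: 9x⁴ − 21x³ − 6x² − 15x + 5.
Step 2: lead(9x⁴ − 21x³ − 6x² − 15x + 5) ÷ lead(D) = 9x⁴ ÷ −3x² = −3x². Subtract (−3x²)·D = 9x⁴ − 21x³ − 9x². Remainder: 3x² − 15x + 5.
Step 3: lead(3x² − 15x + 5) ÷ lead(D) = 3x² ÷ −3x² = −1. Subtract (−1)·D = 3x² − 7x − 3. Remainder: −8x + 8.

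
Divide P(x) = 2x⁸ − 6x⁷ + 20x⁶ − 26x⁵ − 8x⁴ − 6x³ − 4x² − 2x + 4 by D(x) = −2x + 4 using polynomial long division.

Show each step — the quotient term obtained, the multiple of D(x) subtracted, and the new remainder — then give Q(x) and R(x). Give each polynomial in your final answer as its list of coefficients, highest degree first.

Step 1: lead(2x⁸ − 6x⁷ + 20x⁶ − 26x⁵ − 8x⁴ − 6x³ − 4x² − 2x + 4) ÷ lead(D) = 2x⁸ ÷ −2x = −x⁷. Subtract (−x⁷)·D = 2x⁸ − 4x⁷. Remainder: −2x⁷ + 20x⁶ − 26x⁵ − 8x⁴ − 6x³ − 4x² − 2x + 4.
Step 2: lead(−2x⁷ + 20x⁶ − 26x⁵ − 8x⁴ − 6x³ − 4x² − 2x + 4) ÷ lead(D) = −2x⁷ ÷ −2x = x⁶. Subtract (x⁶)·D = −2x⁷ + 4x⁶. Remainder: 16x⁶ − 26x⁵ − 8x⁴ − 6x³ − 4x² − 2x + 4.
Step 3: lead(16x⁶ − 26x⁵ − 8x⁴ − 6x³ − 4x² − 2x + 4) ÷ lead(D) = 16x⁶ ÷ −2x = −8x⁵. Subtract (−8x⁵)·D = 16x⁶ − 32x⁵. Remainder: 6x⁵ − 8x⁴ − 6x³ − 4x² − 2x + 4.
Step 4: lead(6x⁵ − 8x⁴ − 6x³ − 4x² − 2x + 4) ÷ lead(D) = 6x⁵ ÷ −2x = −3x⁴. Subtract (−3x⁴)·D = 6x⁵ − 12x⁴. Remainder: 4x⁴ − 6x³ − 4x² − 2x + 4.
Step 5: lead(4x⁴ − 6x³ − 4x² − 2x + 4) ÷ lead(D) = 4x⁴ ÷ −2x = −2x³. Subtract (−2x³)·D = 4x⁴ − 8x³. Remainder: 2x³ − 4x² − 2x + 4.
Step 6: lead(2x³ − 4x² − 2x + 4) ÷ lead(D) = 2x³ ÷ −2x = −x². Subtract (−x²)·D = 2x³ − 4x². Remainder: −2x + 4.
Step 7: lead(−2x + 4) ÷ lead(D) = −2x ÷ −2x = 1. Subtract (1)·D = −2x + 4. Remainder: 0.

Q = [-1, 1, -8, -3, -2, -1, 0, 1]; R = [0]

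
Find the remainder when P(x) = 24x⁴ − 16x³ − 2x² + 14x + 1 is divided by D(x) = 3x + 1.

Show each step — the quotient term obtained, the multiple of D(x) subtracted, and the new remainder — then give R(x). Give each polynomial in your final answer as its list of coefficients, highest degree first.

Step 1: lead(24x⁴ − 16x³ − 2x² + 14x + 1) ÷ lead(D) = 24x⁴ ÷ 3x = 8x³. Subtract (8x³)·D = 24x⁴ + 8x³. Remainder: −24x³ − 2x² + 14x + 1.
Step 2: lead(−24x³ − 2x² + 14x + 1) ÷ lead(D) = −24x³ ÷ 3x = −8x². Subtract (−8x²)·D = −24x³ − 8x². Remainder: 6x² + 14x + 1.
Step 3: lead(6x² + 14x + 1) ÷ lead(D) = 6x² ÷ 3x = 2x. Subtract (2x)·D = 6x² + 2x. Remainder: 12x + 1.
Step 4: lead(12x + 1) ÷ lead(D) = 12x ÷ 3x = 4. Subtract (4)·D = 12x + 4. Remainder: −3.

R = [-3]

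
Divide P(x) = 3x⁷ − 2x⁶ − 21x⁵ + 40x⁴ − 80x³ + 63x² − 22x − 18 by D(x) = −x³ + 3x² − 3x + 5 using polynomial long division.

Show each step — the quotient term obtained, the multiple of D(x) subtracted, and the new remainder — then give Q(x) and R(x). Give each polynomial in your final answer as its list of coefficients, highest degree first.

Step 1: lead(3x⁷ − 2x⁶ − 21x⁵ + 40x⁴ − 80x³ + 63x² − 22x − 18) ÷ lead(D) = 3x⁷ ÷ −x³ = −3x⁴. Subtract (−3x⁴)·D = 3x⁷ − 9x⁶ + 9x⁵ − 15x⁴. Remainder: 7x⁶ − 30x⁵ + 55x⁴ − 80x³ + 63x² − 22x − 18.
Step 2: lead(7x⁶ − 30x⁵ + 55x⁴ − 80x³ + 63x² − 22x − 18) ÷ lead(D) = 7x⁶ ÷ −x³ = −7x³. Subtract (−7x³)·D = 7x⁶ − 21x⁵ + 21x⁴ − 35x³. Remainder: −9x⁵ + 34x⁴ − 45x³ + 63x² − 22x − 18.
Step 3: lead(−9x⁵ + 34x⁴ − 45x³ + 63x² − 22x − 18) ÷ lead(D) = −9x⁵ ÷ −x³ = 9x². Subtract (9x²)·D = −9x⁵ + 27x⁴ − 27x³ + 45x². Remainder: 7x⁴ − 18x³ + 18x² − 22x − 18.
Step 4: lead(7x⁴ − 18x³ + 18x² − 22x − 18) ÷ lead(D) = 7x⁴ ÷ −x³ = −7x. Subtract (−7x)·D = 7x⁴ − 21x³ + 21x² − 35x. Remainder: 3x³ − 3x² + 13x − 18.
Step 5: lead(3x³ − 3x² + 13x − 18) ÷ lead(D) = 3x³ ÷ −x³ = −3. Subtract (−3)·D = 3x³ − 9x² + 9x − 15. Remainder: 6x² + 4x − 3.

Q = [-3, -7, 9, -7, -3]; R = [6, 4, -3]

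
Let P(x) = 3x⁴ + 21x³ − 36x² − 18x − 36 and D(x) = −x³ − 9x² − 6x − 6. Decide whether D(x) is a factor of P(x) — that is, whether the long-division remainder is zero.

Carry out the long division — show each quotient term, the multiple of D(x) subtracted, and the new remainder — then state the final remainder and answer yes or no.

R(x) = 0, so D(x) is a factor of P(x). yes

Step 1: lead(3x⁴ + 21x³ − 36x² − 18x − 36) ÷ lead(D) = 3x⁴ ÷ −x³ = −3x. Subtract (−3x)·D = 3x⁴ + 27x³ + 18x² + 18x. Remainder: −6x³ − 54x² − 36x − 36.
Step 2: lead(−6x³ − 54x² − 36x − 36) ÷ lead(D) = −6x³ ÷ −x³ = 6. Subtract (6)·D = −6x³ − 54x² − 36x − 36. Remainder: 0.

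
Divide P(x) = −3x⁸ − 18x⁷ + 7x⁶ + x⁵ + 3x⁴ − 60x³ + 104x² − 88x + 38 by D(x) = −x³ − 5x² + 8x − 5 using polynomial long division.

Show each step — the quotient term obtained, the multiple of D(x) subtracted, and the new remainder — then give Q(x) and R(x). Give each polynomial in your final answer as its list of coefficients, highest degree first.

Q = [3, 3, 2, -2, 8, -6]; R = [8]

Step 1: lead(−3x⁸ − 18x⁷ + 7x⁶ + x⁵ + 3x⁴ − 60x³ + 104x² − 88x + 38) ÷ lead(D) = −3x⁸ ÷ −x³ = 3x⁵. Subtract (3x⁵)·D = −3x⁸ − 15x⁷ + 24x⁶ − 15x⁵. Remainder: −3x⁷ − 17x⁶ + 16x⁵ + 3x⁴ − 60x³ + 104x² − 88x + 38.
Step 2: lead(−3x⁷ − 17x⁶ + 16x⁵ + 3x⁴ − 60x³ + 104x² − 88x + 38) ÷ lead(D) = −3x⁷ ÷ −x³ = 3x⁴. Subtract (3x⁴)·D = −3x⁷ − 15x⁶ + 24x⁵ − 15x⁴. Remainder: −2x⁶ − 8x⁵ + 18x⁴ − 60x³ + 104x² − 88x + 38.
Step 3: lead(−2x⁶ − 8x⁵ + 18x⁴ − 60x³ + 104x² − 88x + 38) ÷ lead(D) = −2x⁶ ÷ −x³ = 2x³. Subtract (2x³)·D = −2x⁶ − 10x⁵ + 16x⁴ − 10x³. Remainder: 2x⁵ + 2x⁴ − 50x³ + 104x² − 88x + 38.
Step 4: lead(2x⁵ + 2x⁴ − 50x³ + 104x² − 88x + 38) ÷ lead(D) = 2x⁵ ÷ −x³ = −2x². Subtract (−2x²)·D = 2x⁵ + 10x⁴ − 16x³ + 10x². Remainder: −8x⁴ − 34x³ + 94x² − 88x + 38.
Step 5: lead(−8x⁴ − 34x³ + 94x² − 88x + 38) ÷ lead(D) = −8x⁴ ÷ −x³ = 8x. Subtract (8x)·D = −8x⁴ − 40x³ + 64x² − 40x. Remainder: 6x³ + 30x² − 48x + 38.
Step 6: lead(6x³ + 30x² − 48x + 38) ÷ lead(D) = 6x³ ÷ −x³ = −6. Subtract (−6)·D = 6x³ + 30x² − 48x + 30. Remainder: 8.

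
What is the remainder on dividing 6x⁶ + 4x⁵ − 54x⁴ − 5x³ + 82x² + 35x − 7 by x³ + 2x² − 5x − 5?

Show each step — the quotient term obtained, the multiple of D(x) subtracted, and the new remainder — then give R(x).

R(x) = −2

Step 1: lead(6x⁶ + 4x⁵ − 54x⁴ − 5x³ + 82x² + 35x − 7) ÷ lead(D) = 6x⁶ ÷ x³ = 6x³. Subtract (6x³)·D = 6x⁶ + 12x⁵ − 30x⁴ − 30x³. Remainder: −8x⁵ − 24x⁴ + 25x³ + 82x² + 35x − 7.
Step 2: lead(−8x⁵ − 24x⁴ + 25x³ + 82x² + 35x − 7) ÷ lead(D) = −8x⁵ ÷ x³ = −8x². Subtract (−8x²)·D = −8x⁵ − 16x⁴ + 40x³ + 40x². Remainder: −8x⁴ − 15x³ + 42x² + 35x − 7.
Step 3: lead(−8x⁴ − 15x³ + 42x² + 35x − 7) ÷ lead(D) = −8x⁴ ÷ x³ = −8x. Subtract (−8x)·D = −8x⁴ − 16x³ + 40x² + 40x. Remainder: x³ + 2x² − 5x − 7.
Step 4: lead(x³ + 2x² − 5x − 7) ÷ lead(D) = x³ ÷ x³ = 1. Subtract (1)·D = x³ + 2x² − 5x − 5. Remainder: −2.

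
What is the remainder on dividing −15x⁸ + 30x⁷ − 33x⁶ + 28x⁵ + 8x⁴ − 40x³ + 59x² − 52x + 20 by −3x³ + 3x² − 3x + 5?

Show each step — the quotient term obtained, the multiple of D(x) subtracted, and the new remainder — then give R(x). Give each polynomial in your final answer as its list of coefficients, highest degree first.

R = [4, -8, 5]

Step 1: lead(−15x⁸ + 30x⁷ − 33x⁶ + 28x⁵ + 8x⁴ − 40x³ + 59x² − 52x + 20) ÷ lead(D) = −15x⁸ ÷ −3x³ = 5x⁵. Subtract (5x⁵)·D = −15x⁸ + 15x⁷ − 15x⁶ + 25x⁵. Remainder: 15x⁷ − 18x⁶ + 3x⁵ + 8x⁴ − 40x³ + 59x² − 52x + 20.
Step 2: lead(15x⁷ − 18x⁶ + 3x⁵ + 8x⁴ − 40x³ + 59x² − 52x + 20) ÷ lead(D) = 15x⁷ ÷ −3x³ = −5x⁴. Subtract (−5x⁴)·D = 15x⁷ − 15x⁶ + 15x⁵ − 25x⁴. Remainder: −3x⁶ − 12x⁵ + 33x⁴ − 40x³ + 59x² − 52x + 20.
Step 3: lead(−3x⁶ − 12x⁵ + 33x⁴ − 40x³ + 59x² − 52x + 20) ÷ lead(D) = −3x⁶ ÷ −3x³ = x³. Subtract (x³)·D = −3x⁶ + 3x⁵ − 3x⁴ + 5x³. Remainder: −15x⁵ + 36x⁴ − 45x³ + 59x² − 52x + 20.
Step 4: lead(−15x⁵ + 36x⁴ − 45x³ + 59x² − 52x + 20) ÷ lead(D) = −15x⁵ ÷ −3x³ = 5x². Subtract (5x²)·D = −15x⁵ + 15x⁴ − 15x³ + 25x². Remainder: 21x⁴ − 30x³ + 34x² − 52x + 20.
Step 5: lead(21x⁴ − 30x³ + 34x² − 52x + 20) ÷ lead(D) = 21x⁴ ÷ −3x³ = −7x. Subtract (−7x)·D = 21x⁴ − 21x³ + 21x² − 35x. Remainder: −9x³ + 13x² − 17x + 20.
Step 6: lead(−9x³ + 13x² − 17x + 20) ÷ lead(D) = −9x³ ÷ −3x³ = 3. Subtract (3)·D = −9x³ + 9x² − 9x + 15. Remainder: 4x² − 8x + 5.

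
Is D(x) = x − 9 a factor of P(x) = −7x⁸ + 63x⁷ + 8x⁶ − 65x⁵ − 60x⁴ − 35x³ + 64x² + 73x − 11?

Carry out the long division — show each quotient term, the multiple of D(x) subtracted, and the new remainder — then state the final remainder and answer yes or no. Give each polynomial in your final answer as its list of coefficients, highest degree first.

Step 1: lead(−7x⁸ + 63x⁷ + 8x⁶ − 65x⁵ − 60x⁴ − 35x³ + 64x² + 73x − 11) ÷ lead(D) = −7x⁸ ÷ x = −7x⁷. Subtract (−7x⁷)·D = −7x⁸ + 63x⁷. Remainder: 8x⁶ − 65x⁵ − 60x⁴ − 35x³ + 64x² + 73x − 11.
Step 2: lead(8x⁶ − 65x⁵ − 60x⁴ − 35x³ + 64x² + 73x − 11) ÷ lead(D) = 8x⁶ ÷ x = 8x⁵. Subtract (8x⁵)·D = 8x⁶ − 72x⁵. Remainder: 7x⁵ − 60x⁴ − 35x³ + 64x² + 73x − 11.
Step 3: lead(7x⁵ − 60x⁴ − 35x³ + 64x² + 73x − 11) ÷ lead(D) = 7x⁵ ÷ x = 7x⁴. Subtract (7x⁴)·D = 7x⁵ − 63x⁴. Remainder: 3x⁴ − 35x³ + 64x² + 73x − 11.
Step 4: lead(3x⁴ − 35x³ + 64x² + 73x − 11) ÷ lead(D) = 3x⁴ ÷ x = 3x³. Subtract (3x³)·D = 3x⁴ − 27x³. Remainder: −8x³ + 64x² + 73x − 11.
Step 5: lead(−8x³ + 64x² + 73x − 11) ÷ lead(D) = −8x³ ÷ x = −8x². Subtract (−8x²)·D = −8x³ + 72x². Remainder: −8x² + 73x − 11.
Step 6: lead(−8x² + 73x − 11) ÷ lead(D) = −8x² ÷ x = −8x. Subtract (−8x)·D = −8x² + 72x. Remainder: x − 11.
Step 7: lead(x − 11) ÷ lead(D) = x ÷ x = 1. Subtract (1)·D = x − 9. Remainder: −2.

R = [-2], so D(x) is not a factor of P(x). no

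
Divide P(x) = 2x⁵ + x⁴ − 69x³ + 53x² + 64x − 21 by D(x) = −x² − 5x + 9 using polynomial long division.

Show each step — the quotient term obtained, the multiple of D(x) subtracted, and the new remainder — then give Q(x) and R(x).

Q(x) = −2x³ + 9x² + 6x − 2; R(x) = −3

Step 1: lead(2x⁵ + x⁴ − 69x³ + 53x² + 64x − 21) ÷ lead(D) = 2x⁵ ÷ −x² = −2x³. Subtract (−2x³)·D = 2x⁵ + 10x⁴ − 18x³. Remainder: −9x⁴ − 51x³ + 53x² + 64x − 21.
Step 2: lead(−9x⁴ − 51x³ + 53x² + 64x − 21) ÷ lead(D) = −9x⁴ ÷ −x² = 9x². Subtract (9x²)·D = −9x⁴ − 45x³ + 81x². Remainder: −6x³ − 28x² + 64x − 21.
Step 3: lead(−6x³ − 28x² + 64x − 21) ÷ lead(D) = −6x³ ÷ −x² = 6x. Subtract (6x)·D = −6x³ − 30x² + 54x. Remainder: 2x² + 10x − 21.
Step 4: lead(2x² + 10x − 21) ÷ lead(D) = 2x² ÷ −x² = −2. Subtract (−2)·D = 2x² + 10x − 18. Remainder: −3.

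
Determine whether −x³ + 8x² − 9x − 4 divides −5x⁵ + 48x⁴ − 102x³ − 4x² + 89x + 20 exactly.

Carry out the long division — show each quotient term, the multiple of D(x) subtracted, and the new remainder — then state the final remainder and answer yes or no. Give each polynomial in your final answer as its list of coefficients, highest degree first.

R = [-6, -8], so D(x) is not a factor of P(x). no

Step 1: lead(−5x⁵ + 48x⁴ − 102x³ − 4x² + 89x + 20) ÷ lead(D) = −5x⁵ ÷ −x³ = 5x². Subtract (5x²)·D = −5x⁵ + 40x⁴ − 45x³ − 20x². Remainder: 8x⁴ − 57x³ + 16x² + 89x + 20.
Step 2: lead(8x⁴ − 57x³ + 16x² + 89x + 20) ÷ lead(D) = 8x⁴ ÷ −x³ = −8x. Subtract (−8x)·D = 8x⁴ − 64x³ + 72x² + 32x. Remainder: 7x³ − 56x² + 57x + 20.
Step 3: lead(7x³ − 56x² + 57x + 20) ÷ lead(D) = 7x³ ÷ −x³ = −7. Subtract (−7)·D = 7x³ − 56x² + 63x + 28. Remainder: −6x − 8.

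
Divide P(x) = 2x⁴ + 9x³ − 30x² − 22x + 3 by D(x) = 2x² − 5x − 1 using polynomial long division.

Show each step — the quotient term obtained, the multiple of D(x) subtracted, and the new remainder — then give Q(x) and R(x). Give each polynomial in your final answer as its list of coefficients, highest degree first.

Q = [1, 7, 3]; R = [6]

Step 1: lead(2x⁴ + 9x³ − 30x² − 22x + 3) ÷ lead(D) = 2x⁴ ÷ 2x² = x². Subtract (x²)·D = 2x⁴ − 5x³ − x². Remainder: 14x³ − 29x² − 22x + 3.
Step 2: lead(14x³ − 29x² − 22x + 3) ÷ lead(D) = 14x³ ÷ 2x² = 7x. Subtract (7x)·D = 14x³ − 35x² − 7x. Remainder: 6x² − 15x + 3.
Step 3: lead(6x² − 15x + 3) ÷ lead(D) = 6x² ÷ 2x² = 3. Subtract (3)·D = 6x² − 15x − 3. Remainder: 6.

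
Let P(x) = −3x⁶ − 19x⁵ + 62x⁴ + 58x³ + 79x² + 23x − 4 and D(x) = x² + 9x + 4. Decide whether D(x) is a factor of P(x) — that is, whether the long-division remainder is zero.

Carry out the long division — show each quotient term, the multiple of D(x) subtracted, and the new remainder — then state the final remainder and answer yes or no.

Step 1: lead(−3x⁶ − 19x⁵ + 62x⁴ + 58x³ + 79x² + 23x − 4) ÷ lead(D) = −3x⁶ ÷ x² = −3x⁴. Subtract (−3x⁴)·D = −3x⁶ − 27x⁵ − 12x⁴. Remainder: 8x⁵ + 74x⁴ + 58x³ + 79x² + 23x − 4.
Step 2: lead(8x⁵ + 74x⁴ + 58x³ + 79x² + 23x − 4) ÷ lead(D) = 8x⁵ ÷ x² = 8x³. Subtract (8x³)·D = 8x⁵ + 72x⁴ + 32x³. Remainder: 2x⁴ + 26x³ + 79x² + 23x − 4.
Step 3: lead(2x⁴ + 26x³ + 79x² + 23x − 4) ÷ lead(D) = 2x⁴ ÷ x² = 2x². Subtract (2x²)·D = 2x⁴ + 18x³ + 8x². Remainder: 8x³ + 71x² + 23x − 4.
Step 4: lead(8x³ + 71x² + 23x − 4) ÷ lead(D) = 8x³ ÷ x² = 8x. Subtract (8x)·D = 8x³ + 72x² + 32x. Remainder: −x² − 9x − 4.
Step 5: lead(−x² − 9x − 4) ÷ lead(D) = −x² ÷ x² = −1. Subtract (−1)·D = −x² − 9x − 4. Remainder: 0.

R(x) = 0, so D(x) is a factor of P(x). yes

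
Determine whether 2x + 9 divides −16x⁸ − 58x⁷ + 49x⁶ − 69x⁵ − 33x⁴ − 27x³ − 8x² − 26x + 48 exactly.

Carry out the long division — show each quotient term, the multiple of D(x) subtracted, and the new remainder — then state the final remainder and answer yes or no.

Step 1: lead(−16x⁸ − 58x⁷ + 49x⁶ − 69x⁵ − 33x⁴ − 27x³ − 8x² − 26x + 48) ÷ lead(D) = −16x⁸ ÷ 2x = −8x⁷. Subtract (−8x⁷)·D = −16x⁸ − 72x⁷. Remainder: 14x⁷ + 49x⁶ − 69x⁵ − 33x⁴ − 27x³ − 8x² − 26x + 48.
Step 2: lead(14x⁷ + 49x⁶ − 69x⁵ − 33x⁴ − 27x³ − 8x² − 26x + 48) ÷ lead(D) = 14x⁷ ÷ 2x = 7x⁶. Subtract (7x⁶)·D = 14x⁷ + 63x⁶. Remainder: −14x⁶ − 69x⁵ − 33x⁴ − 27x³ − 8x² − 26x + 48.
Step 3: lead(−14x⁶ − 69x⁵ − 33x⁴ − 27x³ − 8x² − 26x + 48) ÷ lead(D) = −14x⁶ ÷ 2x = −7x⁵. Subtract (−7x⁵)·D = −14x⁶ − 63x⁵. Remainder: −6x⁵ − 33x⁴ − 27x³ − 8x² − 26x + 48.
Step 4: lead(−6x⁵ − 33x⁴ − 27x³ − 8x² − 26x + 48) ÷ lead(D) = −6x⁵ ÷ 2x = −3x⁴. Subtract (−3x⁴)·D = −6x⁵ − 27x⁴. Remainder: −6x⁴ − 27x³ − 8x² − 26x + 48.
Step 5: lead(−6x⁴ − 27x³ − 8x² − 26x + 48) ÷ lead(D) = −6x⁴ ÷ 2x = −3x³. Subtract (−3x³)·D = −6x⁴ − 27x³. Remainder: −8x² − 26x + 48.
Step 6: lead(−8x² − 26x + 48) ÷ lead(D) = −8x² ÷ 2x = −4x. Subtract (−4x)·D = −8x² − 36x. Remainder: 10x + 48.
Step 7: lead(10x + 48) ÷ lead(D) = 10x ÷ 2x = 5. Subtract (5)·D = 10x + 45. Remainder: 3.

R(x) = 3, so D(x) is not a factor of P(x). no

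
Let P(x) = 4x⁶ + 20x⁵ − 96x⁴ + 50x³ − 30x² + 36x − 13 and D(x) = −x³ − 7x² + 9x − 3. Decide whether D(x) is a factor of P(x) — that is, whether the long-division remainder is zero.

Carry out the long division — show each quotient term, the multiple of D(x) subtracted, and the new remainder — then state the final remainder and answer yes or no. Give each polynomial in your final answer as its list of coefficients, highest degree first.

Step 1: lead(4x⁶ + 20x⁵ − 96x⁴ + 50x³ − 30x² + 36x − 13) ÷ lead(D) = 4x⁶ ÷ −x³ = −4x³. Subtract (−4x³)·D = 4x⁶ + 28x⁵ − 36x⁴ + 12x³. Remainder: −8x⁵ − 60x⁴ + 38x³ − 30x² + 36x − 13.
Step 2: lead(−8x⁵ − 60x⁴ + 38x³ − 30x² + 36x − 13) ÷ lead(D) = −8x⁵ ÷ −x³ = 8x². Subtract (8x²)·D = −8x⁵ − 56x⁴ + 72x³ − 24x². Remainder: −4x⁴ − 34x³ − 6x² + 36x − 13.
Step 3: lead(−4x⁴ − 34x³ − 6x² + 36x − 13) ÷ lead(D) = −4x⁴ ÷ −x³ = 4x. Subtract (4x)·D = −4x⁴ − 28x³ + 36x² − 12x. Remainder: −6x³ − 42x² + 48x − 13.
Step 4: lead(−6x³ − 42x² + 48x − 13) ÷ lead(D) = −6x³ ÷ −x³ = 6. Subtract (6)·D = −6x³ − 42x² + 54x − 18. Remainder: −6x + 5.

R = [-6, 5], so D(x) is not a factor of P(x). no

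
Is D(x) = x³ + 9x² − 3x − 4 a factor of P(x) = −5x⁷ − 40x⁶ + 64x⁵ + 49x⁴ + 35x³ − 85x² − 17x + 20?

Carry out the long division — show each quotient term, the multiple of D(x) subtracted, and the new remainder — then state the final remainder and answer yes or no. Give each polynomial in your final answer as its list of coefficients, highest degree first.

R = [0], so D(x) is a factor of P(x). yes

Step 1: lead(−5x⁷ − 40x⁶ + 64x⁵ + 49x⁴ + 35x³ − 85x² − 17x + 20) ÷ lead(D) = −5x⁷ ÷ x³ = −5x⁴. Subtract (−5x⁴)·D = −5x⁷ − 45x⁶ + 15x⁵ + 20x⁴. Remainder: 5x⁶ + 49x⁵ + 29x⁴ + 35x³ − 85x² − 17x + 20.
Step 2: lead(5x⁶ + 49x⁵ + 29x⁴ + 35x³ − 85x² − 17x + 20) ÷ lead(D) = 5x⁶ ÷ x³ = 5x³. Subtract (5x³)·D = 5x⁶ + 45x⁵ − 15x⁴ − 20x³. Remainder: 4x⁵ + 44x⁴ + 55x³ − 85x² − 17x + 20.
Step 3: lead(4x⁵ + 44x⁴ + 55x³ − 85x² − 17x + 20) ÷ lead(D) = 4x⁵ ÷ x³ = 4x². Subtract (4x²)·D = 4x⁵ + 36x⁴ − 12x³ − 16x². Remainder: 8x⁴ + 67x³ − 69x² − 17x + 20.
Step 4: lead(8x⁴ + 67x³ − 69x² − 17x + 20) ÷ lead(D) = 8x⁴ ÷ x³ = 8x. Subtract (8x)·D = 8x⁴ + 72x³ − 24x² − 32x. Remainder: −5x³ − 45x² + 15x + 20.
Step 5: lead(−5x³ − 45x² + 15x + 20) ÷ lead(D) = −5x³ ÷ x³ = −5. Subtract (−5)·D = −5x³ − 45x² + 15x + 20. Remainder: 0.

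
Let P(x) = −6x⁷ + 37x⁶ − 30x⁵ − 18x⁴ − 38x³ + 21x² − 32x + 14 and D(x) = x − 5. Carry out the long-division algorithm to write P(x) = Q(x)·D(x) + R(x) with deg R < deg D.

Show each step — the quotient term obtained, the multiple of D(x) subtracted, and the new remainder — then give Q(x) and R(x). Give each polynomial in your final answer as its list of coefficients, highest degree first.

Step 1: lead(−6x⁷ + 37x⁶ − 30x⁵ − 18x⁴ − 38x³ + 21x² − 32x + 14) ÷ lead(D) = −6x⁷ ÷ x = −6x⁶. Subtract (−6x⁶)·D = −6x⁷ + 30x⁶. Remainder: 7x⁶ − 30x⁵ − 18x⁴ − 38x³ + 21x² − 32x + 14.
Step 2: lead(7x⁶ − 30x⁵ − 18x⁴ − 38x³ + 21x² − 32x + 14) ÷ lead(D) = 7x⁶ ÷ x = 7x⁵. Subtract (7x⁵)·D = 7x⁶ − 35x⁵. Remainder: 5x⁵ − 18x⁴ − 38x³ + 21x² − 32x + 14.
Step 3: lead(5x⁵ − 18x⁴ − 38x³ + 21x² − 32x + 14) ÷ lead(D) = 5x⁵ ÷ x = 5x⁴. Subtract (5x⁴)·D = 5x⁵ − 25x⁴. Remainder: 7x⁴ − 38x³ + 21x² − 32x + 14.
Step 4: lead(7x⁴ − 38x³ + 21x² − 32x + 14) ÷ lead(D) = 7x⁴ ÷ x = 7x³. Subtract (7x³)·D = 7x⁴ − 35x³. Remainder: −3x³ + 21x² − 32x + 14.
Step 5: lead(−3x³ + 21x² − 32x + 14) ÷ lead(D) = −3x³ ÷ x = −3x². Subtract (−3x²)·D = −3x³ + 15x². Remainder: 6x² − 32x + 14.
Step 6: lead(6x² − 32x + 14) ÷ lead(D) = 6x² ÷ x = 6x. Subtract (6x)·D = 6x² − 30x. Remainder: −2x + 14.
Step 7: lead(−2x + 14) ÷ lead(D) = −2x ÷ x = −2. Subtract (−2)·D = −2x + 10. Remainder: 4.

Q = [-6, 7, 5, 7, -3, 6, -2]; R = [4]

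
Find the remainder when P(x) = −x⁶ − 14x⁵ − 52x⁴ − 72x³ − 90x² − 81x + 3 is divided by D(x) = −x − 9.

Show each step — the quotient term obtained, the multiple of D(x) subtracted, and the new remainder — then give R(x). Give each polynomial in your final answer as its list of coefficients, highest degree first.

Step 1: lead(−x⁶ − 14x⁵ − 52x⁴ − 72x³ − 90x² − 81x + 3) ÷ lead(D) = −x⁶ ÷ −x = x⁵. Subtract (x⁵)·D = −x⁶ − 9x⁵. Remainder: −5x⁵ − 52x⁴ − 72x³ − 90x² − 81x + 3.
Step 2: lead(−5x⁵ − 52x⁴ − 72x³ − 90x² − 81x + 3) ÷ lead(D) = −5x⁵ ÷ −x = 5x⁴. Subtract (5x⁴)·D = −5x⁵ − 45x⁴. Remainder: −7x⁴ − 72x³ − 90x² − 81x + 3.
Step 3: lead(−7x⁴ − 72x³ − 90x² − 81x + 3) ÷ lead(D) = −7x⁴ ÷ −x = 7x³. Subtract (7x³)·D = −7x⁴ − 63x³. Remainder: −9x³ − 90x² − 81x + 3.
Step 4: lead(−9x³ − 90x² − 81x + 3) ÷ lead(D) = −9x³ ÷ −x = 9x². Subtract (9x²)·D = −9x³ − 81x². Remainder: −9x² − 81x + 3.
Step 5: lead(−9x² − 81x + 3) ÷ lead(D) = −9x² ÷ −x = 9x. Subtract (9x)·D = −9x² − 81x. Remainder: 3.

R = [3]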